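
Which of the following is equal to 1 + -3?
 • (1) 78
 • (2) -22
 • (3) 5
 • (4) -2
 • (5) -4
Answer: 4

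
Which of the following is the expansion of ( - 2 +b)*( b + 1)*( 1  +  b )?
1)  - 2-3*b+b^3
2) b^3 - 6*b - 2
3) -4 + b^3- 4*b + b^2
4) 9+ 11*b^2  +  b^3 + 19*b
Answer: 1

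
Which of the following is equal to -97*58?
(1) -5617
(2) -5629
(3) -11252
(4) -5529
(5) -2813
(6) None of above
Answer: 6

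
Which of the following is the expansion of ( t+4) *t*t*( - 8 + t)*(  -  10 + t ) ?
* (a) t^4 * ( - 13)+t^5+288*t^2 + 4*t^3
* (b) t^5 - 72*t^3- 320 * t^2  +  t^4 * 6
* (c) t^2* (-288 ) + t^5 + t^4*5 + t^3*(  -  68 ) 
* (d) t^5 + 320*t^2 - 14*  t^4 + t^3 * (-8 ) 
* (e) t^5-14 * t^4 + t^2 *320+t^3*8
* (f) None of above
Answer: e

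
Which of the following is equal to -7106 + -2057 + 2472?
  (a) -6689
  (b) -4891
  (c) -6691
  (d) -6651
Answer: c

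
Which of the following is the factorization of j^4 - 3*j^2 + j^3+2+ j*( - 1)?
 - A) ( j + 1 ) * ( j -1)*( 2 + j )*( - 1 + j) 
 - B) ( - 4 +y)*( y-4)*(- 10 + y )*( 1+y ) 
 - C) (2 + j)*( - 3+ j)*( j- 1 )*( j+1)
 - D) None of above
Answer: A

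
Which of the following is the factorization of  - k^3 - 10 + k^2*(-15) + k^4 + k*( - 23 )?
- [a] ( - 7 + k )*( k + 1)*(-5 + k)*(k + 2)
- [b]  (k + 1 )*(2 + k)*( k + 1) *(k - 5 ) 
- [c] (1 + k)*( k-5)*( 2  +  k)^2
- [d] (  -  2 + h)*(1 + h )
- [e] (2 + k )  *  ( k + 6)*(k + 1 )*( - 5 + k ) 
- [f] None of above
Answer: b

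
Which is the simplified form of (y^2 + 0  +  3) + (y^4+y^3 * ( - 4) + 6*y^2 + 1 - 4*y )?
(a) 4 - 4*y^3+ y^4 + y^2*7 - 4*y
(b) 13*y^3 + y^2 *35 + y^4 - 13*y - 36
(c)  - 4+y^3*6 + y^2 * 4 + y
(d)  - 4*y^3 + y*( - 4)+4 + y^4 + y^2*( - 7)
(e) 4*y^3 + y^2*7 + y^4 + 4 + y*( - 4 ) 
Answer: a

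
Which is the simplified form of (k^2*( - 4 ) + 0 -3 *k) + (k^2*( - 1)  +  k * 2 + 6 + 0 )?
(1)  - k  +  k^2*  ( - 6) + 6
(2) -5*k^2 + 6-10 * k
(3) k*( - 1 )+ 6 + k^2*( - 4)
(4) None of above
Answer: 4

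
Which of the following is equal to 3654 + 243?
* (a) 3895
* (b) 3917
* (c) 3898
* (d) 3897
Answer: d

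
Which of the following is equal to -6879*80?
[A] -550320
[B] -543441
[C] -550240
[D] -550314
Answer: A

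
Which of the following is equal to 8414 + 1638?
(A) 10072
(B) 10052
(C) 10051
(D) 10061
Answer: B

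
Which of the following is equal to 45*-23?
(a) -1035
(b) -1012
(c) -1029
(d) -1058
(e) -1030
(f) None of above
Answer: a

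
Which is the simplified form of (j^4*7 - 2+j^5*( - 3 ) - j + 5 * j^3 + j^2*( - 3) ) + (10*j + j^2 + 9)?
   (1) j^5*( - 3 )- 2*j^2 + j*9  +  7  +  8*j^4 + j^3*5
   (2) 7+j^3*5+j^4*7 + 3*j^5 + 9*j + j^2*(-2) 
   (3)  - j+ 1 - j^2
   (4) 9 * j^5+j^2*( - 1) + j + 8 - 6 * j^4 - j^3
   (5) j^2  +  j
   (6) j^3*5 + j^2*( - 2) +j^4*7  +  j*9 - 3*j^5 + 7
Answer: 6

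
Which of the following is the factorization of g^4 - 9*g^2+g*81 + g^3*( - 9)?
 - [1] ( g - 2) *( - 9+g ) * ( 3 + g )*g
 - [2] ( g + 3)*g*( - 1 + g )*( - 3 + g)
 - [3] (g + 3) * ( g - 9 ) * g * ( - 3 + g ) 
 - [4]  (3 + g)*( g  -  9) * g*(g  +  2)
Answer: 3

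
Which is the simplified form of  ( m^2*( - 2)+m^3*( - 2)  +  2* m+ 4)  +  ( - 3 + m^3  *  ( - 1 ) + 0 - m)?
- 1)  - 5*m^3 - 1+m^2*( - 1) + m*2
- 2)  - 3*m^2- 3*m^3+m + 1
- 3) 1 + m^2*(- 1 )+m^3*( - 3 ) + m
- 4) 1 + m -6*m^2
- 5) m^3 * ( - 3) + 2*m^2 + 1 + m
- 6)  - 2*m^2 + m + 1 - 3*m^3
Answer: 6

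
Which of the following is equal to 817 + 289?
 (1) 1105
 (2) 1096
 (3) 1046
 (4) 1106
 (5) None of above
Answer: 4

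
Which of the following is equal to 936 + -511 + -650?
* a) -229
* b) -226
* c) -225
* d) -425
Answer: c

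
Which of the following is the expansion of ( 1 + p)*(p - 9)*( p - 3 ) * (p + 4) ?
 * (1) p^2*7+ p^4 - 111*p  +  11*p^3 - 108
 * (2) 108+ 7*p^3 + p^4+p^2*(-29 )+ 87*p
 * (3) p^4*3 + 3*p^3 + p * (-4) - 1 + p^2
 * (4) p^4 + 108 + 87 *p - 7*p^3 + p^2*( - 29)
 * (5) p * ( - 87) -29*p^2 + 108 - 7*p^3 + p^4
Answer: 4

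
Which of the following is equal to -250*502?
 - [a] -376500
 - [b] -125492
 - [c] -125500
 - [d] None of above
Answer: c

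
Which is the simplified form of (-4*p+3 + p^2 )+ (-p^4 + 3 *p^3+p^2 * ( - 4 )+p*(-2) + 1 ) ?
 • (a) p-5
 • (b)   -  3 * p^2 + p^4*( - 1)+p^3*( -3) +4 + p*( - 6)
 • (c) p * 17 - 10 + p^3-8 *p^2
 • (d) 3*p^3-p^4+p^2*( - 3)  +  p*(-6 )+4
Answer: d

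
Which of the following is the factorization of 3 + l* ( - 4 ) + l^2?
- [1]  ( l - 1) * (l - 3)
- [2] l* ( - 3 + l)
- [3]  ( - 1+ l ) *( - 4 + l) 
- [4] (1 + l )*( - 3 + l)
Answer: 1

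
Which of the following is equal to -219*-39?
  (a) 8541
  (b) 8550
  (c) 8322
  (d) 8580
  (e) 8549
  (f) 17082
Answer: a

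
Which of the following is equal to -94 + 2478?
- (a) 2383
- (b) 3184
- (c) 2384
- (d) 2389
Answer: c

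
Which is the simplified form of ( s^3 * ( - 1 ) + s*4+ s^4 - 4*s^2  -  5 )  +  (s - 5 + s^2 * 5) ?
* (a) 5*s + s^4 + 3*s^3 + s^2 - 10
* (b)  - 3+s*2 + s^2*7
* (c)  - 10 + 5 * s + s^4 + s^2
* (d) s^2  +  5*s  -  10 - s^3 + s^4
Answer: d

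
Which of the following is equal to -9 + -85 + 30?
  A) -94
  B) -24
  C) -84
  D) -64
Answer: D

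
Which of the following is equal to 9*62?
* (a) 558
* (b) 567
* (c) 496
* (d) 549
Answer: a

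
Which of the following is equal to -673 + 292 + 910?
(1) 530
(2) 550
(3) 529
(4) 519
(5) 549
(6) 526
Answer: 3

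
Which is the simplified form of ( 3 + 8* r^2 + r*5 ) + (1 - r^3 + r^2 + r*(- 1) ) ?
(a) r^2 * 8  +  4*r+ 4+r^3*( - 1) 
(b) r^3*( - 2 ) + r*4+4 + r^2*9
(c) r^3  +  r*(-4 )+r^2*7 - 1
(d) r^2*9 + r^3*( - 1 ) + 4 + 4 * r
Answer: d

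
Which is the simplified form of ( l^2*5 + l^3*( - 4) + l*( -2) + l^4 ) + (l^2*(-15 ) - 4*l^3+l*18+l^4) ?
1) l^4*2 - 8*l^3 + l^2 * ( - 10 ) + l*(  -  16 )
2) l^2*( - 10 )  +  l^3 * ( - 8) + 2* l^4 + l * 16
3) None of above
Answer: 2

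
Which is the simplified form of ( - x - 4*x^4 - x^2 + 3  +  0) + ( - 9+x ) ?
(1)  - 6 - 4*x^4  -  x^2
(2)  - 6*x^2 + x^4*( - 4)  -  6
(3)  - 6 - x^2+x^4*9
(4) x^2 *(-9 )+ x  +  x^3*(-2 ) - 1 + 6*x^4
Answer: 1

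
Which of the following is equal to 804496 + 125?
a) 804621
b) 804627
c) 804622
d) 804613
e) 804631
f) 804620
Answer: a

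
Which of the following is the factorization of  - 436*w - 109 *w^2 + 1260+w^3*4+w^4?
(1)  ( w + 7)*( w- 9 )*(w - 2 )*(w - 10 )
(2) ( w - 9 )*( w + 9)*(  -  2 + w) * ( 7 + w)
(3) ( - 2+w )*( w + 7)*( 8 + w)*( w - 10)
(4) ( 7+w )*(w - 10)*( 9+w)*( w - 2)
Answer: 4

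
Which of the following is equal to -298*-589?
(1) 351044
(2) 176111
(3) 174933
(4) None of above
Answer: 4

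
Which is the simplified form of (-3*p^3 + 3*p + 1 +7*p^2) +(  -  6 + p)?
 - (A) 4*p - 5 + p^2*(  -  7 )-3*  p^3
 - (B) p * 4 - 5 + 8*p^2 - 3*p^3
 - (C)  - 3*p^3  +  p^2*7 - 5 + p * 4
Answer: C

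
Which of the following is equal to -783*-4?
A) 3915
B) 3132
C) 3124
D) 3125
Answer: B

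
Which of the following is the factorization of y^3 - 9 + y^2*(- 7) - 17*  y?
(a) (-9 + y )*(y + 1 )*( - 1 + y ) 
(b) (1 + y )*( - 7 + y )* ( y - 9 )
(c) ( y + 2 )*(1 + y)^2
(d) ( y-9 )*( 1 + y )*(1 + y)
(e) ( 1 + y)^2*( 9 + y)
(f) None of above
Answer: d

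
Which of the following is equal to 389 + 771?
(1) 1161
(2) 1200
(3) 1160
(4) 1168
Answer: 3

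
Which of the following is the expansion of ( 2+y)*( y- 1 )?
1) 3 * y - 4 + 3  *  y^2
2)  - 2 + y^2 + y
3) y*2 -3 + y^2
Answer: 2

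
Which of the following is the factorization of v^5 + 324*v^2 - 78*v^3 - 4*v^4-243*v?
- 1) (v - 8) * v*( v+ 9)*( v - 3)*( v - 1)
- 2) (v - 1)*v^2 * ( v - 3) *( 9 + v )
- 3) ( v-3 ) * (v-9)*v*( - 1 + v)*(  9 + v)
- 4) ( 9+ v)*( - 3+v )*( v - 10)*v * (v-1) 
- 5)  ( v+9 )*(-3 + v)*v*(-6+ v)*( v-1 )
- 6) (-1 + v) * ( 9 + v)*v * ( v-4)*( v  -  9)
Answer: 3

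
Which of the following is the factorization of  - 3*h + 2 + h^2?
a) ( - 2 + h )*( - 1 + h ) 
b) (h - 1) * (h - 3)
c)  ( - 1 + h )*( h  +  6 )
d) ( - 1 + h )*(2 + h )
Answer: a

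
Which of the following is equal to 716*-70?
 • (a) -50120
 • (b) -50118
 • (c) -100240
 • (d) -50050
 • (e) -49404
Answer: a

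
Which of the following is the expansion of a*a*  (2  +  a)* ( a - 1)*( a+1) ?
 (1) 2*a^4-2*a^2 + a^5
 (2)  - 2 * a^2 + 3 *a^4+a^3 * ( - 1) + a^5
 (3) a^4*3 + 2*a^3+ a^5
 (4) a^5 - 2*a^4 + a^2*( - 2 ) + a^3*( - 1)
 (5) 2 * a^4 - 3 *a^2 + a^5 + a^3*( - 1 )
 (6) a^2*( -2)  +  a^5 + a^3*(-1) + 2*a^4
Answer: 6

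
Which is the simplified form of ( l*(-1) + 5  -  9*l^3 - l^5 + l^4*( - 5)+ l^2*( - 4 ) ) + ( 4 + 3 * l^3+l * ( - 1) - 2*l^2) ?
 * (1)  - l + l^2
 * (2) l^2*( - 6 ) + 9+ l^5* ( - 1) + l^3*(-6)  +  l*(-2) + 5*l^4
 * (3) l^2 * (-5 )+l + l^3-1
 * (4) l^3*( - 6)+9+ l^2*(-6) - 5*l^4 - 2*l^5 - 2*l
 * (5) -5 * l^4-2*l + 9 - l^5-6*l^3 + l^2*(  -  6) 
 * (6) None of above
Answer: 5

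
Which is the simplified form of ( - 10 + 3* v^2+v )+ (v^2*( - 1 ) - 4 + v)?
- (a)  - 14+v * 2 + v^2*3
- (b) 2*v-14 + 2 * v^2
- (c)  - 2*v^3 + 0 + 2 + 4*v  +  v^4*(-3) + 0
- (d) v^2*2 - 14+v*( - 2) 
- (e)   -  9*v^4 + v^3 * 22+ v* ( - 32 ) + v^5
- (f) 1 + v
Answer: b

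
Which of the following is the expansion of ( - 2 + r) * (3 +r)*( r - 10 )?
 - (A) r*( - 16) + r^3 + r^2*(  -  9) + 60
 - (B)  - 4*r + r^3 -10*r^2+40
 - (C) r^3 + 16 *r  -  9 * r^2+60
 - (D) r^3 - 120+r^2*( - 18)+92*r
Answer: A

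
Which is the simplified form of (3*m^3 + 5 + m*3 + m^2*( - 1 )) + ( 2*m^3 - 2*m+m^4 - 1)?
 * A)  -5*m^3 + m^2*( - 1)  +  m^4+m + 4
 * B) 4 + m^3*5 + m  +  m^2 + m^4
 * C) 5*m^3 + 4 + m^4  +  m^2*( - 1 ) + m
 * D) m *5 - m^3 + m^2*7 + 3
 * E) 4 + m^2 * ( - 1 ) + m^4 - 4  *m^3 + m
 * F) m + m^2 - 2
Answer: C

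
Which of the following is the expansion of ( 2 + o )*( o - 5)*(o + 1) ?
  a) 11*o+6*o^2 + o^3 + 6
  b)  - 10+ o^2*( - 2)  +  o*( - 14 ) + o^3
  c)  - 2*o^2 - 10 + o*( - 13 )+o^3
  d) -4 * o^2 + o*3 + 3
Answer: c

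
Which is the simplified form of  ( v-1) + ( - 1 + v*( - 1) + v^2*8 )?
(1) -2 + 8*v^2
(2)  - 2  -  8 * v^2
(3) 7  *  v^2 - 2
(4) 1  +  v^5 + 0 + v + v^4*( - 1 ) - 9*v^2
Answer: 1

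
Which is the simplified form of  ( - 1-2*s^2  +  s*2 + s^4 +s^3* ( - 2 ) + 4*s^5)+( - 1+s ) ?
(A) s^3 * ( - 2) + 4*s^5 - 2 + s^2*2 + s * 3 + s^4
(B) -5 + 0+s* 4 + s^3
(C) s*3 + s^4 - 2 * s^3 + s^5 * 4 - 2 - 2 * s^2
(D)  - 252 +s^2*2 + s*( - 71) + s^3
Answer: C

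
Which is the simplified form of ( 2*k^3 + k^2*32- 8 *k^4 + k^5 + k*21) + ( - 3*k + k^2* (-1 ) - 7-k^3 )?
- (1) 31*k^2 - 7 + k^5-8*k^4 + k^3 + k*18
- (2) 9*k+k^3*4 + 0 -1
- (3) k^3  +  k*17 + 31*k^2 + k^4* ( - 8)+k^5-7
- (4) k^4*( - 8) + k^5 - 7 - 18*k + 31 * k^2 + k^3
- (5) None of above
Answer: 1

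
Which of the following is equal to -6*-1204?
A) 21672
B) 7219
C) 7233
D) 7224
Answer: D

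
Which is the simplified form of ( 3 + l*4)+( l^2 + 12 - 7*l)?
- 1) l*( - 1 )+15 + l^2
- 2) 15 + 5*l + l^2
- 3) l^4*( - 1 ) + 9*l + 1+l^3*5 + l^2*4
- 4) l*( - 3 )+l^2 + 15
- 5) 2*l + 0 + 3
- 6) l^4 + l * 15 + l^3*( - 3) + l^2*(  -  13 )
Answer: 4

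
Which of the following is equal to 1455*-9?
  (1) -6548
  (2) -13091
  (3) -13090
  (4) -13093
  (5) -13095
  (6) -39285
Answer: 5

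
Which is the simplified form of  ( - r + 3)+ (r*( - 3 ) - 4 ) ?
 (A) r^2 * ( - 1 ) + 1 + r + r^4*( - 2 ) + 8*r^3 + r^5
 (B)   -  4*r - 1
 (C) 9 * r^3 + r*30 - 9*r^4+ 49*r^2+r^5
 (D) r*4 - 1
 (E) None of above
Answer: B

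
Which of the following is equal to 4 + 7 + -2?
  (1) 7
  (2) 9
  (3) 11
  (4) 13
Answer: 2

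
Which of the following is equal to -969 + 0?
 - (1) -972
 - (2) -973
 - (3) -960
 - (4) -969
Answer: 4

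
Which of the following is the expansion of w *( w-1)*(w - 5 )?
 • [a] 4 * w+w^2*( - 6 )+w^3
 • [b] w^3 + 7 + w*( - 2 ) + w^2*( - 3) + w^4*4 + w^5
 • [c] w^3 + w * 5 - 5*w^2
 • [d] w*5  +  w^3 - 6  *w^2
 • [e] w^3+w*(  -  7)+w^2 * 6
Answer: d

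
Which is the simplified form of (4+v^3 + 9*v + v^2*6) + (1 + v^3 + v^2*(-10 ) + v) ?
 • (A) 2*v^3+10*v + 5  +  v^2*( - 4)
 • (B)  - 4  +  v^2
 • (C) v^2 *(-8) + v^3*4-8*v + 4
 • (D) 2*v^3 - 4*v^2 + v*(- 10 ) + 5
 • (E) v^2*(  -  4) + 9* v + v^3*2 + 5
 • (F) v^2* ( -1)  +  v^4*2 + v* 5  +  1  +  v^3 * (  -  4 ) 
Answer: A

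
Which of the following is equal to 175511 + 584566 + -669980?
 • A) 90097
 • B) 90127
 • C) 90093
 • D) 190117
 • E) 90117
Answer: A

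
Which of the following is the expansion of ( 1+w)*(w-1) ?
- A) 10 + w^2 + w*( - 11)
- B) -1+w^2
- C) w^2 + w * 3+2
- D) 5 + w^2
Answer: B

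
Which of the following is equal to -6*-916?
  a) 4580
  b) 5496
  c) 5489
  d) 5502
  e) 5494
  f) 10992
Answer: b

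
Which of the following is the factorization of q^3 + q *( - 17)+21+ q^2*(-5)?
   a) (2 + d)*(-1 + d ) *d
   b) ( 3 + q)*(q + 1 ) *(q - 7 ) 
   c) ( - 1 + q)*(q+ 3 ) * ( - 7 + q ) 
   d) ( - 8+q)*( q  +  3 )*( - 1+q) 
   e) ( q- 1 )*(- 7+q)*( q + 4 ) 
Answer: c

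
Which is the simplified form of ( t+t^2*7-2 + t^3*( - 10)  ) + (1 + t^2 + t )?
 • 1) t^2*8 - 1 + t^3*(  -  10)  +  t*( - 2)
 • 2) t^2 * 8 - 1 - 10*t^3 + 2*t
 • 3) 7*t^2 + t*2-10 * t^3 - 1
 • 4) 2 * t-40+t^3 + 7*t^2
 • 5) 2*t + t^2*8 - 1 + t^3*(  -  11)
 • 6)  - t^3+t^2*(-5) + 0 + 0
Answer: 2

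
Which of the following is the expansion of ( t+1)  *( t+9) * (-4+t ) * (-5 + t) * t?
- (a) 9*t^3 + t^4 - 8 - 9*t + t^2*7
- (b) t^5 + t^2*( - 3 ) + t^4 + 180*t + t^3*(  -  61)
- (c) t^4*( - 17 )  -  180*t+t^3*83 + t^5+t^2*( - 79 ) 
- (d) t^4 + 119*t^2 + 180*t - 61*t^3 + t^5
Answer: d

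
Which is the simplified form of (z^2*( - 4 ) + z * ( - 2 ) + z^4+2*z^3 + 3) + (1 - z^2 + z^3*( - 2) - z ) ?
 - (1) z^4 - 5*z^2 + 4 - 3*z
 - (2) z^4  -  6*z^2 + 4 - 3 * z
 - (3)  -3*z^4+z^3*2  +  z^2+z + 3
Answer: 1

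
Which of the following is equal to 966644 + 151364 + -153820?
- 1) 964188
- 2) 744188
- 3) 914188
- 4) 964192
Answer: 1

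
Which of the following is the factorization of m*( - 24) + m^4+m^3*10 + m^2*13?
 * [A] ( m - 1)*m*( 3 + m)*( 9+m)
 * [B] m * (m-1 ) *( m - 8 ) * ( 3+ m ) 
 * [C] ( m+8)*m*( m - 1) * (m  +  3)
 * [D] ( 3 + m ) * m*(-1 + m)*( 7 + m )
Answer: C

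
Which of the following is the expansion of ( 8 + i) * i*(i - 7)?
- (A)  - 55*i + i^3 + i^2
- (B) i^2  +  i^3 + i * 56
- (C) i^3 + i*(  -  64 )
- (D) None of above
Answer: D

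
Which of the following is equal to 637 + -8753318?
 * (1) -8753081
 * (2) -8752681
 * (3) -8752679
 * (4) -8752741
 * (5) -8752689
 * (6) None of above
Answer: 2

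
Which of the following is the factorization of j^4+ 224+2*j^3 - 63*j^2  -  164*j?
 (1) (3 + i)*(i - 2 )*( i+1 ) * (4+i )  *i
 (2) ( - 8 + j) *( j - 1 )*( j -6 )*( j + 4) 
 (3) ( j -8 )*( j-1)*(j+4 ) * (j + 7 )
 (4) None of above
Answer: 3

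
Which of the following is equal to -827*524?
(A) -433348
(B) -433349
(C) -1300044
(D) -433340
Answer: A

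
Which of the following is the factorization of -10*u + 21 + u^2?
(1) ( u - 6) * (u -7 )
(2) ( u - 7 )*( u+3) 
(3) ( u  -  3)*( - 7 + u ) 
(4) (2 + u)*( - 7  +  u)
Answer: 3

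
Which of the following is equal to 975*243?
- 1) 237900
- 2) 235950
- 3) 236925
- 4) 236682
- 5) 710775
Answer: 3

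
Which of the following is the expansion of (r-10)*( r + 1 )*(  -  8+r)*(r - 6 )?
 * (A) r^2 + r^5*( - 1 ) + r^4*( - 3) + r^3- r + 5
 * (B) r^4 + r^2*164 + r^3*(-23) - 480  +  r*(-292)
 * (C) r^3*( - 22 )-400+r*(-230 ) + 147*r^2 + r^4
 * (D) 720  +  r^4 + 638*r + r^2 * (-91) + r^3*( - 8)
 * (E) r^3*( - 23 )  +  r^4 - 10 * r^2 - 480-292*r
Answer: B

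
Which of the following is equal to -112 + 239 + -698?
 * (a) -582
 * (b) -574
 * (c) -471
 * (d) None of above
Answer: d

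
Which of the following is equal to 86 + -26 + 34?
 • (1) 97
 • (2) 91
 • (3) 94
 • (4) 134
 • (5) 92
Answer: 3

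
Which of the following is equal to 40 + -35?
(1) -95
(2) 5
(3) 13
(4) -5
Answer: 2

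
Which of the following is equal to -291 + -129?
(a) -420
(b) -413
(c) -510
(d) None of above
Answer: a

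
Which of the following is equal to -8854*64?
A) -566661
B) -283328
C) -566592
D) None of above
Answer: D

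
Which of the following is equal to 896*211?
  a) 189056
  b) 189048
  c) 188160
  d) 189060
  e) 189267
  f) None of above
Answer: a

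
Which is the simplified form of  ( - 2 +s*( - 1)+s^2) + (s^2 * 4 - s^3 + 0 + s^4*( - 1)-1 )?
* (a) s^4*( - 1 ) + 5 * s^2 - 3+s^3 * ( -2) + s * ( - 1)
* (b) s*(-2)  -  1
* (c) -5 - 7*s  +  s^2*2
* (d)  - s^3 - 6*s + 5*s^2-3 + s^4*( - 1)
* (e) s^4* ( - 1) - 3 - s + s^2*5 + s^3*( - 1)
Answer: e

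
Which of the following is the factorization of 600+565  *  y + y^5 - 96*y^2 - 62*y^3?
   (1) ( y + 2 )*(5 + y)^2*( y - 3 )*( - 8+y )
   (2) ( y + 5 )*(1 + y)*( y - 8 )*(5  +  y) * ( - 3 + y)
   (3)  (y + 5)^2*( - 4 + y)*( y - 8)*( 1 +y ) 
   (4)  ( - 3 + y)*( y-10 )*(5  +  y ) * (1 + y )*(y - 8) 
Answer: 2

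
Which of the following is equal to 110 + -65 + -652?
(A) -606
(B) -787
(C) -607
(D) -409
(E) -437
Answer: C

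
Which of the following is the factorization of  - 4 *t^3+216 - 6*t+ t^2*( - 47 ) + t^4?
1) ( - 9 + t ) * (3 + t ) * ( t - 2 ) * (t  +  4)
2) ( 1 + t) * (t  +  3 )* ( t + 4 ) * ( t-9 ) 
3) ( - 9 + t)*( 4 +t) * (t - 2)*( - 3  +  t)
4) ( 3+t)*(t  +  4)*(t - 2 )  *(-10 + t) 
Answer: 1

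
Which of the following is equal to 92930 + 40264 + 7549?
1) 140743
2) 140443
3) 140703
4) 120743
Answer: 1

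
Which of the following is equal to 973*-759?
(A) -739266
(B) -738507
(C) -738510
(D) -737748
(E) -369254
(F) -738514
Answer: B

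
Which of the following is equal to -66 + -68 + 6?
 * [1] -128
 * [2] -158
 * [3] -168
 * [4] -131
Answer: 1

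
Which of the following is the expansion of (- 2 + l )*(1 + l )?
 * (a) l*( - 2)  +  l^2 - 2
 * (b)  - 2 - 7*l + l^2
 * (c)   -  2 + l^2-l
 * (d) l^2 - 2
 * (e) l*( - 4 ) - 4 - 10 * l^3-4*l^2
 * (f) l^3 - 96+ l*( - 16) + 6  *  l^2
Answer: c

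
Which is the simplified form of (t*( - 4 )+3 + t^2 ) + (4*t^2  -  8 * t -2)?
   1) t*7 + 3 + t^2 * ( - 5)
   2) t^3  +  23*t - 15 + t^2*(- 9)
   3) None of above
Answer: 3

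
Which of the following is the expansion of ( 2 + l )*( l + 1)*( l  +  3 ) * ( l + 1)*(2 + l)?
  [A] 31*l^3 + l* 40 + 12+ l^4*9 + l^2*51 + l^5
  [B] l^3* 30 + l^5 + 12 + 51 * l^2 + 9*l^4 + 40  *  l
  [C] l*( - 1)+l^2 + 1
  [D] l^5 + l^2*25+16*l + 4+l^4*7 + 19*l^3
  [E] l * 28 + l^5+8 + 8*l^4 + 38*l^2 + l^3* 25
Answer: A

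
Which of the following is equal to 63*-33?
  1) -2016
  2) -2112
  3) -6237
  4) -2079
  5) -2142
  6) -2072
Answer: 4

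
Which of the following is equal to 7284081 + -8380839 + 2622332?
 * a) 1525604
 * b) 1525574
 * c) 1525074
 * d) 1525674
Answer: b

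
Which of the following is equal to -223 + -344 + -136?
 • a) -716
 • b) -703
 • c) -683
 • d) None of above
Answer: b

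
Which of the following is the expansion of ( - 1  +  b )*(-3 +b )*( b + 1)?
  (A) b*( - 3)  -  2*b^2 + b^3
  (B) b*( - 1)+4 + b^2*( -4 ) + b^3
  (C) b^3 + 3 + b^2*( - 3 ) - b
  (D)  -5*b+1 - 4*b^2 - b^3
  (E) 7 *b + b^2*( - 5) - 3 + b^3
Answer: C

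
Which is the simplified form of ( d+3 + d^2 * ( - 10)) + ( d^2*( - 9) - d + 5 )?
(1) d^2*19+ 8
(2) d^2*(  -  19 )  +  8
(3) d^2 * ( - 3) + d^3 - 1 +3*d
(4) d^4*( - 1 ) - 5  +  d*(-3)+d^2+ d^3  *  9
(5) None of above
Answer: 2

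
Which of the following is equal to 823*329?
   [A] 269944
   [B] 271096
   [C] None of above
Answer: C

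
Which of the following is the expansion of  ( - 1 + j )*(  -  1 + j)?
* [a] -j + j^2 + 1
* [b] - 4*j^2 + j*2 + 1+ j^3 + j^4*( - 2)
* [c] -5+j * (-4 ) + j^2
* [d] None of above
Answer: d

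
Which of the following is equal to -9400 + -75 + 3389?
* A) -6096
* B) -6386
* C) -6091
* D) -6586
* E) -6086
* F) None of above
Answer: E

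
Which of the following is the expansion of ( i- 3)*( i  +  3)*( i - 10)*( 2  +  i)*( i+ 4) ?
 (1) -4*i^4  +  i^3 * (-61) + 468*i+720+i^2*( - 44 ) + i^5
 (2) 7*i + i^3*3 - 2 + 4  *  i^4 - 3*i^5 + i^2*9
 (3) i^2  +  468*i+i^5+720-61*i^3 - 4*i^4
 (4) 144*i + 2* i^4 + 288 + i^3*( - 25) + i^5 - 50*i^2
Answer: 1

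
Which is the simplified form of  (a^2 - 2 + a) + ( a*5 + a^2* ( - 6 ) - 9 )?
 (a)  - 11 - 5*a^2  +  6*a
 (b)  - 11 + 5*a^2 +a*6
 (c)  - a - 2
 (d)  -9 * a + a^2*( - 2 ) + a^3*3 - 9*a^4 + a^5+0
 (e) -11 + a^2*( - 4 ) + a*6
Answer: a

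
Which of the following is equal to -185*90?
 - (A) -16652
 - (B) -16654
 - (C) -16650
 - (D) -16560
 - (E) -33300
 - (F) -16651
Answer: C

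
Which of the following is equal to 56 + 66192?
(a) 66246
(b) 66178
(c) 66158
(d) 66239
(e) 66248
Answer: e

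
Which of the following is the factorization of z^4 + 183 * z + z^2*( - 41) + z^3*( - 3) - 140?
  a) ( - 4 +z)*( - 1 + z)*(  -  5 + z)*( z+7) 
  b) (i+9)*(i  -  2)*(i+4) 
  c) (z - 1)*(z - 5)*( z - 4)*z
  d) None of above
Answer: a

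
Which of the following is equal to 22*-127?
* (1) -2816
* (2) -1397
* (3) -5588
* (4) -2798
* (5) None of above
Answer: 5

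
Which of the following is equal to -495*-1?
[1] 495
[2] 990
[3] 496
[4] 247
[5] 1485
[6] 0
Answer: 1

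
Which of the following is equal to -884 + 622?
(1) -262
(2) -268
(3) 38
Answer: 1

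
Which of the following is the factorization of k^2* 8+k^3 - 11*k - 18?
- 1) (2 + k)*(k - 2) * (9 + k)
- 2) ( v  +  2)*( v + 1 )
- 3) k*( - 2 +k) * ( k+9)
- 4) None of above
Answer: 4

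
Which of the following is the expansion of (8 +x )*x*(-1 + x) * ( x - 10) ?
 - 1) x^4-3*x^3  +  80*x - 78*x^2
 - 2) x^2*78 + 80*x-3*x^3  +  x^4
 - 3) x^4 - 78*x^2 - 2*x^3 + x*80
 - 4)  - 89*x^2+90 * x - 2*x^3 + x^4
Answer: 1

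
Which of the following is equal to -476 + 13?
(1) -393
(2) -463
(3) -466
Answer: 2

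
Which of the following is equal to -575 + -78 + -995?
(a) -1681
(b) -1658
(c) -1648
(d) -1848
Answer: c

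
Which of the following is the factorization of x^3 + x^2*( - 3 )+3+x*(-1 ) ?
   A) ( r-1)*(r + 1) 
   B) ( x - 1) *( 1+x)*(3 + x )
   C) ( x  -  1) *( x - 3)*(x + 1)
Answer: C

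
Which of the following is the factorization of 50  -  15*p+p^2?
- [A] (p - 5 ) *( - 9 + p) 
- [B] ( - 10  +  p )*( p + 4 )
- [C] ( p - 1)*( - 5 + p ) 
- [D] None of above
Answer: D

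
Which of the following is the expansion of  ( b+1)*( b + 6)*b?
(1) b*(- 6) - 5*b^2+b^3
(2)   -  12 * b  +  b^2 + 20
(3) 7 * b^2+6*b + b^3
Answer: 3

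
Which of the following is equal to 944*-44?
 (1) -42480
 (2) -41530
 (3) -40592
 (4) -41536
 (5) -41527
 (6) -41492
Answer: 4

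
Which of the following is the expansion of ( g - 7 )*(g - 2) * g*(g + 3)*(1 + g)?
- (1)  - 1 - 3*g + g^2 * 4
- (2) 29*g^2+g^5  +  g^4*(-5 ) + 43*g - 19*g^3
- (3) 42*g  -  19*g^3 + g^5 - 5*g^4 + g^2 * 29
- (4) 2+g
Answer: 3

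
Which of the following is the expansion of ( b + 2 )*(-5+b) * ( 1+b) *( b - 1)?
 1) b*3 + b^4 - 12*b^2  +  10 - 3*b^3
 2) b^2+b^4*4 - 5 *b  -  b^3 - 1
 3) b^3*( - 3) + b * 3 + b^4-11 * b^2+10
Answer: 3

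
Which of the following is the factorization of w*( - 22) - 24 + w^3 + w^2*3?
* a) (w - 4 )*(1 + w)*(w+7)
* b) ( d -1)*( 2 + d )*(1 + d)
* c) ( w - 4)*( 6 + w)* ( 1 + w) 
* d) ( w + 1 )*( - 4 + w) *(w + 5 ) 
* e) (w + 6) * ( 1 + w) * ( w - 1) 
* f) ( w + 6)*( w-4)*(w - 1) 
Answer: c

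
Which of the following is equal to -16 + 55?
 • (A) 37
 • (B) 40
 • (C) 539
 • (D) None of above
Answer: D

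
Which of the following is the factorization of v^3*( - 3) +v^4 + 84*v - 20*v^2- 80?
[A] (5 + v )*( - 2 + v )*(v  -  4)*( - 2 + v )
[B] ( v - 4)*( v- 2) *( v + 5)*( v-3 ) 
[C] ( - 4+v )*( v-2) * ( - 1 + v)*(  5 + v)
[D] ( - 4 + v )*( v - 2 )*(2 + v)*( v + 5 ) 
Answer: A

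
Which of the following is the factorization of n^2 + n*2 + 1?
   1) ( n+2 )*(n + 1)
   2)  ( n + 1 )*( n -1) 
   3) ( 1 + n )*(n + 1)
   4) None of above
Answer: 3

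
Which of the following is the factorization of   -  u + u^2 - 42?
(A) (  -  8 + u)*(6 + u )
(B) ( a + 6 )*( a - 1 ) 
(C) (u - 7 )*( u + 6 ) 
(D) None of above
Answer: C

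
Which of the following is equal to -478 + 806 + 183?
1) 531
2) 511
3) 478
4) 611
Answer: 2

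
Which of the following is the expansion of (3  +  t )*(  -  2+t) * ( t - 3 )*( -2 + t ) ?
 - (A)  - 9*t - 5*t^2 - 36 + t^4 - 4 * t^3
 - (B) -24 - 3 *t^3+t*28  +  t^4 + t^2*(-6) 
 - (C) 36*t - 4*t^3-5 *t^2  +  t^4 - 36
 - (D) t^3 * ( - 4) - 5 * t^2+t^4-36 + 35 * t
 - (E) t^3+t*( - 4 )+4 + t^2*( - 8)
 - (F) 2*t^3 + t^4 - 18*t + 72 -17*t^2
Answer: C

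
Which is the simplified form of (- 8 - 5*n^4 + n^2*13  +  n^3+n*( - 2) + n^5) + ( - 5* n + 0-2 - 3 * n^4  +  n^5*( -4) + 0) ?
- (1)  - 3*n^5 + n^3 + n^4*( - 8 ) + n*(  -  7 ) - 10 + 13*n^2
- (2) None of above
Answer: 1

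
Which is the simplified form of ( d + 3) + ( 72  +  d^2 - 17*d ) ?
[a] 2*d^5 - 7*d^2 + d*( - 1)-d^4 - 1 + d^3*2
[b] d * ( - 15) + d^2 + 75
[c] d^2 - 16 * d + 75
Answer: c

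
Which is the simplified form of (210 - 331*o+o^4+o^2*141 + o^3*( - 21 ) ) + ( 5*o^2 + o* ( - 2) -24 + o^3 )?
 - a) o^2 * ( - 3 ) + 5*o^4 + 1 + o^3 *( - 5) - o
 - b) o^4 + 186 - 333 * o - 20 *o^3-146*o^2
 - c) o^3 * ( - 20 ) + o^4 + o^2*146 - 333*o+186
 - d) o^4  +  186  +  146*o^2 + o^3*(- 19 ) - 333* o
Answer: c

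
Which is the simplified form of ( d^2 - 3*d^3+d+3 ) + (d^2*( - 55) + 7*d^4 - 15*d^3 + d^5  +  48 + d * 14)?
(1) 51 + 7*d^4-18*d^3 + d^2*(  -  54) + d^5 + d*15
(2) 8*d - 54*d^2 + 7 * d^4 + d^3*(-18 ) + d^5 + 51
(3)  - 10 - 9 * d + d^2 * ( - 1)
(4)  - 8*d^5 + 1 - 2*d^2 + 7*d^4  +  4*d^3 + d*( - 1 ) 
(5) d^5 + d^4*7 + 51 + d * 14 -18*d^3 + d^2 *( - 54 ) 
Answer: 1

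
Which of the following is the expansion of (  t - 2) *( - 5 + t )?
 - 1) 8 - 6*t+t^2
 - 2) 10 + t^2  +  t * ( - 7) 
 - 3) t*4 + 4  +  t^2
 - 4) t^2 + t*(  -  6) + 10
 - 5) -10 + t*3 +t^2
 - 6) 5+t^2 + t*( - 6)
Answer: 2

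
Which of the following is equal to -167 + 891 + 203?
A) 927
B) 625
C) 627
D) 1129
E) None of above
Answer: A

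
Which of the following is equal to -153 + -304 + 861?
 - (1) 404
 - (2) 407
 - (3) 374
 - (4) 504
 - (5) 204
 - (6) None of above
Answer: 1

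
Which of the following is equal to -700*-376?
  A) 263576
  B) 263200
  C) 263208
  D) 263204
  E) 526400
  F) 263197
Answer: B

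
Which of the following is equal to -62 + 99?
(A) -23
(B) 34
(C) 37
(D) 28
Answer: C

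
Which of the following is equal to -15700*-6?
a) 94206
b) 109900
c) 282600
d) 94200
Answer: d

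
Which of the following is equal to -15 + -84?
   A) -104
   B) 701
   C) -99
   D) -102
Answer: C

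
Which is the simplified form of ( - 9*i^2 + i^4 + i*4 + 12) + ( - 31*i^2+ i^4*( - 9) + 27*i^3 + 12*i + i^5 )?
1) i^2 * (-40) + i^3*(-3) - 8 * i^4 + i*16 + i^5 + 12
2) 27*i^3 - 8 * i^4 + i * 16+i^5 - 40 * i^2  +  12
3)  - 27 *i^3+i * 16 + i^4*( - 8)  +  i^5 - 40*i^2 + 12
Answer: 2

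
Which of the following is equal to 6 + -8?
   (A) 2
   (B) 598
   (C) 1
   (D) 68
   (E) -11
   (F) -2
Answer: F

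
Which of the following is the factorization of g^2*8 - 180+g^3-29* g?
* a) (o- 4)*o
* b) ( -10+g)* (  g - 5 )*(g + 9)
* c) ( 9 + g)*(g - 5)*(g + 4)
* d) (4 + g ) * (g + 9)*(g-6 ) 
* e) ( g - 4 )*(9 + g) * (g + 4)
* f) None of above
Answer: c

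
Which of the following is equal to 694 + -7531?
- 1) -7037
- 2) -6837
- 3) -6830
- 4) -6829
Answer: 2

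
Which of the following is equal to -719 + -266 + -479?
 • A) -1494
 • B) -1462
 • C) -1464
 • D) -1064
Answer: C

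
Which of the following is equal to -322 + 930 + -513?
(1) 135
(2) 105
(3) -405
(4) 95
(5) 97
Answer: 4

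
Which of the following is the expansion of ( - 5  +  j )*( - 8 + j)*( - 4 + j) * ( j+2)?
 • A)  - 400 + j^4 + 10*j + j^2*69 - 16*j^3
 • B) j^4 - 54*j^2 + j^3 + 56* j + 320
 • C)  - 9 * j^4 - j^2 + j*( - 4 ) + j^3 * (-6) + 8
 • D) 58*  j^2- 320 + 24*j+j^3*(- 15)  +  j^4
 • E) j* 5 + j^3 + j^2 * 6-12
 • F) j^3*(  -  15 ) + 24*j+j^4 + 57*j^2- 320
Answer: D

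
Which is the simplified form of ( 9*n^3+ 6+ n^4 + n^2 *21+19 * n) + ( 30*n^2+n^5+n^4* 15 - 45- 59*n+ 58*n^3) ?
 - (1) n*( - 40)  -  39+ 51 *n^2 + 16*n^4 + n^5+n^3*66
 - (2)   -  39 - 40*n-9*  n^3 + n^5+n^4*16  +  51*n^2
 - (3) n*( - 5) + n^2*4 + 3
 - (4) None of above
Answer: 4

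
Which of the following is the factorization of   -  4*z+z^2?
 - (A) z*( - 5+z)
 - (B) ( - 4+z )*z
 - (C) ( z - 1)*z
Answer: B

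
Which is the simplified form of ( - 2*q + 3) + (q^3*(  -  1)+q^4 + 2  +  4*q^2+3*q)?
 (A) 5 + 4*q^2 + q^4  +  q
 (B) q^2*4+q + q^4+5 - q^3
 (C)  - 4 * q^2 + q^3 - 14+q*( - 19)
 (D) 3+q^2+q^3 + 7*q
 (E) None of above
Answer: B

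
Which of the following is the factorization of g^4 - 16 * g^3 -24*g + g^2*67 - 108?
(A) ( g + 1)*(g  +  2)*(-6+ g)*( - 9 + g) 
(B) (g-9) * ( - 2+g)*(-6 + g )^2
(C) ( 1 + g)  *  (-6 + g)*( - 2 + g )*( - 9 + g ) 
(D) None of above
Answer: C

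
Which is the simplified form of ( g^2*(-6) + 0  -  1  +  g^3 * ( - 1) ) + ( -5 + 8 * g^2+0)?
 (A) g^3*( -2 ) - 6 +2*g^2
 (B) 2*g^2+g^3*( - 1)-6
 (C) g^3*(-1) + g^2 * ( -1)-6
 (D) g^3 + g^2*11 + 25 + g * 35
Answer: B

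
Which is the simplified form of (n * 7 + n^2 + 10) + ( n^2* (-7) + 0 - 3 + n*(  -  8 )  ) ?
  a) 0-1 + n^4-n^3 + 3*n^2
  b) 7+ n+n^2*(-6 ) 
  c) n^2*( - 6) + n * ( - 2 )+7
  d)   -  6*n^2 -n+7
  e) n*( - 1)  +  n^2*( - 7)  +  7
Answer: d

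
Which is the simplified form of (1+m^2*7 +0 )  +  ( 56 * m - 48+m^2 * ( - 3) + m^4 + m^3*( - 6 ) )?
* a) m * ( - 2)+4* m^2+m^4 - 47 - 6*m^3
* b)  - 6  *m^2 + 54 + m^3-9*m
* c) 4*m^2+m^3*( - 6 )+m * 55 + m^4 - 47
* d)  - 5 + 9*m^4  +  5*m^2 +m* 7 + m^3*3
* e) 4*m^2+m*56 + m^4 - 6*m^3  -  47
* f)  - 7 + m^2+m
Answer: e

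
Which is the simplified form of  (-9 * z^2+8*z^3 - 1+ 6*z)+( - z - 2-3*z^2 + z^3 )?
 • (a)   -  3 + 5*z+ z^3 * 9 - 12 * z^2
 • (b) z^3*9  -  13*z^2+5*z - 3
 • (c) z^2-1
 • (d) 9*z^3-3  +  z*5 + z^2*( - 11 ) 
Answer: a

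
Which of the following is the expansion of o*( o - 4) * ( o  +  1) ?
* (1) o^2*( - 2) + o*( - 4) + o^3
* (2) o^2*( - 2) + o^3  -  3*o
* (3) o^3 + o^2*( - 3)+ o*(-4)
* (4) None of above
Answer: 3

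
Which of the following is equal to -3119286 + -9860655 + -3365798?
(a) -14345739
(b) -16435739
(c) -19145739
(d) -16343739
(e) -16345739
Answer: e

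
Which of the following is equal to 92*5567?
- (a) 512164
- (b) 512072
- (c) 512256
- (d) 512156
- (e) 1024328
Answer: a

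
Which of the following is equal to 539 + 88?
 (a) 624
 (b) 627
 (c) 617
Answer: b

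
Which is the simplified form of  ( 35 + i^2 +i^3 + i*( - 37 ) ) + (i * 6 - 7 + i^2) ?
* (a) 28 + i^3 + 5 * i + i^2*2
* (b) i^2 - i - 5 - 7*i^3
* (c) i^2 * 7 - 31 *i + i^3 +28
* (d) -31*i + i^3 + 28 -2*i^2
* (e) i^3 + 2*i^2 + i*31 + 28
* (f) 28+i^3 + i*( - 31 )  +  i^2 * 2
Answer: f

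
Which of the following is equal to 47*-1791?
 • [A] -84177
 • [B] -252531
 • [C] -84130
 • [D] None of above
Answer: A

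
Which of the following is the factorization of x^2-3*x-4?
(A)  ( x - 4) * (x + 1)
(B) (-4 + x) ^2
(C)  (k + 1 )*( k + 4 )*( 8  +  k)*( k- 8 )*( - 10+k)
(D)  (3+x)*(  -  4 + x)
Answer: A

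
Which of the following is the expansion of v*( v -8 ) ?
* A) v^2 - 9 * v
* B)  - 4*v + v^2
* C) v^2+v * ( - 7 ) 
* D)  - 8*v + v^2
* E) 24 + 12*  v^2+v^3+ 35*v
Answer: D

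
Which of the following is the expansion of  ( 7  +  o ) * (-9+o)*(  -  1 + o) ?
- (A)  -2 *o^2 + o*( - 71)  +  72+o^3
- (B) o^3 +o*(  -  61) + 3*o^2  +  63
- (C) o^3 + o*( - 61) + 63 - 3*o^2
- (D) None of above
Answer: C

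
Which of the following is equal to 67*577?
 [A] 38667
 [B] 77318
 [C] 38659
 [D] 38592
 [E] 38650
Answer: C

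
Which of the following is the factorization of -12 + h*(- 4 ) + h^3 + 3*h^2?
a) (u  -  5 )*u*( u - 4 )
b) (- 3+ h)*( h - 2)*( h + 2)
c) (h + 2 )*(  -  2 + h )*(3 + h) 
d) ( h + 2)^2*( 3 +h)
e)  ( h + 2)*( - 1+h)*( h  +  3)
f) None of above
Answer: c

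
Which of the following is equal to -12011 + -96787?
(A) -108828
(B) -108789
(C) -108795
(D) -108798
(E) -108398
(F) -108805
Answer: D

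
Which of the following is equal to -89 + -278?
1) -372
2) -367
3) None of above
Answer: 2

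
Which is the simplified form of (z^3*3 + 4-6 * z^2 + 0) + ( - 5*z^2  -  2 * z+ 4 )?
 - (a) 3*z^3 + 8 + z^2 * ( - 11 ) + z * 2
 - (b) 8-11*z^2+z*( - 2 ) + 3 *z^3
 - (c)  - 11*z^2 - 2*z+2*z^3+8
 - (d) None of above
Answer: b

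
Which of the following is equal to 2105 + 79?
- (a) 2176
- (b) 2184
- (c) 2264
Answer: b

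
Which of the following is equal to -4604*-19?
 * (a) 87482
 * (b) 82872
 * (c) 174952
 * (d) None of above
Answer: d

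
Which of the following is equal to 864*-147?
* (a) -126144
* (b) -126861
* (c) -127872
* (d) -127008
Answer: d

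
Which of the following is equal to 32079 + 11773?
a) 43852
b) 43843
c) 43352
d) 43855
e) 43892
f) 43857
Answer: a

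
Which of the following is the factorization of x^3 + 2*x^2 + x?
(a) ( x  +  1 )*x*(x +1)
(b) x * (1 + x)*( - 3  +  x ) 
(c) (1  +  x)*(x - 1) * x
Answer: a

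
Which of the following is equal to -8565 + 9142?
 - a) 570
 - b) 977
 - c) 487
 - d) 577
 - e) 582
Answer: d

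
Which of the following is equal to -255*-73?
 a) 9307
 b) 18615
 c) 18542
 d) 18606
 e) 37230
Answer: b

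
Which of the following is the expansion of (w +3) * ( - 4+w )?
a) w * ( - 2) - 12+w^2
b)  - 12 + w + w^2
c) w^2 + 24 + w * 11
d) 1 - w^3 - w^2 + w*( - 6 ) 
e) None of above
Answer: e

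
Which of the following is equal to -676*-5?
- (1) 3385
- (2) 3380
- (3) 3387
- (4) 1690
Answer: 2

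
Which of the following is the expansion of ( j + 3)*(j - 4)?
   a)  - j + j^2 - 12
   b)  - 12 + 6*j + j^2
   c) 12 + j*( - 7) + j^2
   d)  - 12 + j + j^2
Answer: a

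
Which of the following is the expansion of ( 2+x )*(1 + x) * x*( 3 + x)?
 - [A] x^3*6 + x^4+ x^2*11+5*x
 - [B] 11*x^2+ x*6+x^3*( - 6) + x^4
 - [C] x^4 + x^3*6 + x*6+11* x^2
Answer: C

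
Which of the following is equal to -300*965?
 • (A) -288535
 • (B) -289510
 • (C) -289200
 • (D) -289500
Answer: D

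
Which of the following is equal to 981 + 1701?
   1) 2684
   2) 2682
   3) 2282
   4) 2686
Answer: 2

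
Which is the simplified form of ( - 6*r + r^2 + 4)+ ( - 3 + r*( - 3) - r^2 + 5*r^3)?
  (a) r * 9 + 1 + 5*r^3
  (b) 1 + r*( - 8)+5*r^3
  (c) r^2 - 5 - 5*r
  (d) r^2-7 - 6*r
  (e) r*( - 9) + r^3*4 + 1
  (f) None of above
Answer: f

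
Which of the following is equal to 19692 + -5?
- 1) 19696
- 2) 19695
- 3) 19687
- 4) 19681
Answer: 3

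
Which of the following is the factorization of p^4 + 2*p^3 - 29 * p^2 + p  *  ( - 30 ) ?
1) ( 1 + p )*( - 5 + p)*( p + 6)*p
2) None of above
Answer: 1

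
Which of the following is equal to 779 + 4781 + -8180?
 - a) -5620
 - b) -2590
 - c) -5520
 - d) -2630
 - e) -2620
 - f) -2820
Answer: e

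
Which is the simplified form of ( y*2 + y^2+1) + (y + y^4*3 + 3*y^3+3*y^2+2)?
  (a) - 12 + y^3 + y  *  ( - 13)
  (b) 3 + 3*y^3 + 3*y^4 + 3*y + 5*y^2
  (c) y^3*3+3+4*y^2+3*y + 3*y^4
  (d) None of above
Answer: c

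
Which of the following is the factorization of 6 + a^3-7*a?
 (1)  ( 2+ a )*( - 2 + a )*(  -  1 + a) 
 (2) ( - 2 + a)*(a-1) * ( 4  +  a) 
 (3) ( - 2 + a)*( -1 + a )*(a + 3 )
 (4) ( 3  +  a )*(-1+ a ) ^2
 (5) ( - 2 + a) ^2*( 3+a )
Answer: 3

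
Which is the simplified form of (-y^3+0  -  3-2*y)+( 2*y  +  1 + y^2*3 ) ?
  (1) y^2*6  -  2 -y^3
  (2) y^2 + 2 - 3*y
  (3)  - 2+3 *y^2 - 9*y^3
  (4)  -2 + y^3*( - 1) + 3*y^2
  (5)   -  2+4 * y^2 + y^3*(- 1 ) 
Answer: 4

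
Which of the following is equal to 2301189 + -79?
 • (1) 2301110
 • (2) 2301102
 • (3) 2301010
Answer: 1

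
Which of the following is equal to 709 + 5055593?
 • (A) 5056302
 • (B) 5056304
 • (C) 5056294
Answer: A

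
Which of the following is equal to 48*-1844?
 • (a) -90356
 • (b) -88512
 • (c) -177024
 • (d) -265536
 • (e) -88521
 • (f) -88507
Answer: b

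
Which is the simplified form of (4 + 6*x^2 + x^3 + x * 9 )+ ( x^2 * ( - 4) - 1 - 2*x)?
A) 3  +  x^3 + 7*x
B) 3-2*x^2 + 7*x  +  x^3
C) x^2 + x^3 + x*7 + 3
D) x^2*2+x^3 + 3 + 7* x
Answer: D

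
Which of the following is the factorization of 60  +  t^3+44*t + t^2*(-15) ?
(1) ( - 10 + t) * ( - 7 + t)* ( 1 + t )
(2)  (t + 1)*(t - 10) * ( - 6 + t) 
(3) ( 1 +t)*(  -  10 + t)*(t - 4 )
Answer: 2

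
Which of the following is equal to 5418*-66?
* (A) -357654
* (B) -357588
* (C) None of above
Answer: B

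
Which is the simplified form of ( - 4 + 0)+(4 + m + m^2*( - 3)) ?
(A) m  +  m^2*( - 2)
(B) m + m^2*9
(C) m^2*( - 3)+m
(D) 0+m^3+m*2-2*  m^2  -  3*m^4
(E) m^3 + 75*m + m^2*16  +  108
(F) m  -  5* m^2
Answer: C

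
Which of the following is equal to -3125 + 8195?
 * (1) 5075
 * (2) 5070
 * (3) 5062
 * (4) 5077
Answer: 2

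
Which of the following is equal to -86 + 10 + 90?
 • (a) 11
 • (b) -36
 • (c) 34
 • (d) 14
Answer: d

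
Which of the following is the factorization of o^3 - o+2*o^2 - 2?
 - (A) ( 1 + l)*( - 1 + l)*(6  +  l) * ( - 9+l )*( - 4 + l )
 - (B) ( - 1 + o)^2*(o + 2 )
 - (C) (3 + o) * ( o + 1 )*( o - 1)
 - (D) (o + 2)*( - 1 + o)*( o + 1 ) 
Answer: D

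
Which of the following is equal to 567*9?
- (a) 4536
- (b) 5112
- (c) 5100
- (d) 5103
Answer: d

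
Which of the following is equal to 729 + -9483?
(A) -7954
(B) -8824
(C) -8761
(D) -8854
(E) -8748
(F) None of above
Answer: F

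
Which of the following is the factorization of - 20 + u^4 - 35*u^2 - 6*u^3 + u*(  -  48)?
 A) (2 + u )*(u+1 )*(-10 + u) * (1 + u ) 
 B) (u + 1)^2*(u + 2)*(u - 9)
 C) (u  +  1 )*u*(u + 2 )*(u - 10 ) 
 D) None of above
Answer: A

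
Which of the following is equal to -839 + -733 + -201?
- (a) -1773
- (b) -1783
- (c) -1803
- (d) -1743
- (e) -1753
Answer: a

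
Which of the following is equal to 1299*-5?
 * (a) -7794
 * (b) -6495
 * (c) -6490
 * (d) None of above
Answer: b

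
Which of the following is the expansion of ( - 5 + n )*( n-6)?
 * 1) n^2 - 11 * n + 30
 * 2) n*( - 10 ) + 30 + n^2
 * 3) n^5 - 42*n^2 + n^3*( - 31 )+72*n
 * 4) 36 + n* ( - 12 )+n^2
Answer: 1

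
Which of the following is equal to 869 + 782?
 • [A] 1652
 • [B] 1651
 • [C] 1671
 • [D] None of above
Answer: B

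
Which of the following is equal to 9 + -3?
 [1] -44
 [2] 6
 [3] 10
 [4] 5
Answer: 2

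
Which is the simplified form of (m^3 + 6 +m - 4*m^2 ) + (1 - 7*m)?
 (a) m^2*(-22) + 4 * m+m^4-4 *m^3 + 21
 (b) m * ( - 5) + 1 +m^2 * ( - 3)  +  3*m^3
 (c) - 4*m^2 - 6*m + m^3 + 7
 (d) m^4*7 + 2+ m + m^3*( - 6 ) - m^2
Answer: c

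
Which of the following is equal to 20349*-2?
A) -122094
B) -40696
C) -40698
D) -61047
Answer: C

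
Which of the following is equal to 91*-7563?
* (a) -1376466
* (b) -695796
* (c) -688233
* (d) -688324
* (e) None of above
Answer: c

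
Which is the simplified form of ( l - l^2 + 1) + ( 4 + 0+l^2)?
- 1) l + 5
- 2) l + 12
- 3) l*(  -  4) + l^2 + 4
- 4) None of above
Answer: 1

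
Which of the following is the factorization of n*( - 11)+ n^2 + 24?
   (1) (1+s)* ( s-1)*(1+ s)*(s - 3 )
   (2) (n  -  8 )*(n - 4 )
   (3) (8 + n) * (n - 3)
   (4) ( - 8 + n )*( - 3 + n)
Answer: 4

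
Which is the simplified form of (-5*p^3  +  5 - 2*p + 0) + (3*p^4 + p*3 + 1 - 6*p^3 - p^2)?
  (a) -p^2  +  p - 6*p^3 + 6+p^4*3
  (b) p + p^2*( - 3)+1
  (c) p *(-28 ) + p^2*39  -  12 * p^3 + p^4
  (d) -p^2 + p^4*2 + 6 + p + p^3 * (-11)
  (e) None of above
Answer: e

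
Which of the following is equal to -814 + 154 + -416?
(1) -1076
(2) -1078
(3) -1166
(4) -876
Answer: 1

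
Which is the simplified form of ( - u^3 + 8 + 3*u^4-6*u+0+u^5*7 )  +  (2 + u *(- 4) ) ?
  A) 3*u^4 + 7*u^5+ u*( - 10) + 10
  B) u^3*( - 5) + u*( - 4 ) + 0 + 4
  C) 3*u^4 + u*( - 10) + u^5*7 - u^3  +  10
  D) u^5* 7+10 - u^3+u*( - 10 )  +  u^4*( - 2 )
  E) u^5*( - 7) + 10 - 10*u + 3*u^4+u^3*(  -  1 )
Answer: C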